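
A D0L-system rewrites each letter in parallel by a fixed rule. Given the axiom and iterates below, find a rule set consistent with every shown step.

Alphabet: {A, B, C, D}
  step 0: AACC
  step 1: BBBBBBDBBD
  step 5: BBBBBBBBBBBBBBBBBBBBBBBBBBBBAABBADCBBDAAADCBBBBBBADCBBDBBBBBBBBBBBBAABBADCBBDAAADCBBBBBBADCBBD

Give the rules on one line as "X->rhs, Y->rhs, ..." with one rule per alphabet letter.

  step 0 ⇒ step 1: AACC ⇒ BB·BB·BBD·BBD
    A ↦ BB
    C ↦ BBD
    B ↦ A  (constrained at step 1)
    D ↦ ADC  (constrained at step 1)

A->BB, B->A, C->BBD, D->ADC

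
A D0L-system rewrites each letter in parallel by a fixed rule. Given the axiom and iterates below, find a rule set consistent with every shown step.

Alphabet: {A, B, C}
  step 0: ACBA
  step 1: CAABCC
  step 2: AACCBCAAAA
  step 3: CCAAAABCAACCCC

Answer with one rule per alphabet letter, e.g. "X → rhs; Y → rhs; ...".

A->C, B->BC, C->AA

  step 2 ⇒ step 3: AACCBCAAAA ⇒ C·C·AA·AA·BC·AA·C·C·C·C
    A ↦ C
    B ↦ BC
    C ↦ AA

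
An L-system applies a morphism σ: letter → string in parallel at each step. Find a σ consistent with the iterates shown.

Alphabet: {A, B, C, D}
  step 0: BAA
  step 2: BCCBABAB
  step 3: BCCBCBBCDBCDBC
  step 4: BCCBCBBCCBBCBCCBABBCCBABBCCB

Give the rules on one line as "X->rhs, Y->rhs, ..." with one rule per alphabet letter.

  step 3 ⇒ step 4: BCCBCBBCDBCDBC ⇒ BC·CB·CB·BC·CB·BC·BC·CB·AB·BC·CB·AB·BC·CB
    B ↦ BC
    C ↦ CB
    D ↦ AB
  step 2 ⇒ step 3: BCCBABAB ⇒ BC·CB·CB·BC·D·BC·D·BC
    A ↦ D

A->D, B->BC, C->CB, D->AB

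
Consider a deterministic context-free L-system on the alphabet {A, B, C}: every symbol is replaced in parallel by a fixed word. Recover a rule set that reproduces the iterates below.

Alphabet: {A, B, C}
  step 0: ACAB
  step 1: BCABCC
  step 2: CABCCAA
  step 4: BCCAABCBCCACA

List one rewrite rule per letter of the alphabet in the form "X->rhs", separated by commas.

  step 1 ⇒ step 2: BCABCC ⇒ C·A·BC·C·A·A
    A ↦ BC
    B ↦ C
    C ↦ A

A->BC, B->C, C->A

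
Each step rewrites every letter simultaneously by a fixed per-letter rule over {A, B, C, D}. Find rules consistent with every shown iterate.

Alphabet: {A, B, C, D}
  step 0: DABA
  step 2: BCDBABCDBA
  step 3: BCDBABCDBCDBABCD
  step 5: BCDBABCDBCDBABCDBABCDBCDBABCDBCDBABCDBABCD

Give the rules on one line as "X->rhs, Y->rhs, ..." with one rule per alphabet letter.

  step 2 ⇒ step 3: BCDBABCDBA ⇒ BC·D·BA·BC·D·BC·D·BA·BC·D
    A ↦ D
    B ↦ BC
    C ↦ D
    D ↦ BA

A->D, B->BC, C->D, D->BA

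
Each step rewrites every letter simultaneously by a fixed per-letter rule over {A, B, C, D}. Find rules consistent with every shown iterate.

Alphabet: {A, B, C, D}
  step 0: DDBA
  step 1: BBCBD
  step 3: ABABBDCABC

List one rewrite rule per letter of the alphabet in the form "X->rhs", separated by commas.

A->BD, B->C, C->AB, D->B

  step 0 ⇒ step 1: DDBA ⇒ B·B·C·BD
    A ↦ BD
    B ↦ C
    D ↦ B
    C ↦ AB  (constrained at step 1)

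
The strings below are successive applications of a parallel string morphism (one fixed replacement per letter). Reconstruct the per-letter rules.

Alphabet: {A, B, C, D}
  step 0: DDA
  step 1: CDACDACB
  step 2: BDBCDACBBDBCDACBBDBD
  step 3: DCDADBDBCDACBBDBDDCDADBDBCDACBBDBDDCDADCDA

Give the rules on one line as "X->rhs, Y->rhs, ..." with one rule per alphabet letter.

A->CB, B->D, C->BDB, D->CDA

  step 2 ⇒ step 3: BDBCDACBBDBCDACBBDBD ⇒ D·CDA·D·BDB·CDA·CB·BDB·D·D·CDA·D·BDB·CDA·CB·BDB·D·D·CDA·D·CDA
    A ↦ CB
    B ↦ D
    C ↦ BDB
    D ↦ CDA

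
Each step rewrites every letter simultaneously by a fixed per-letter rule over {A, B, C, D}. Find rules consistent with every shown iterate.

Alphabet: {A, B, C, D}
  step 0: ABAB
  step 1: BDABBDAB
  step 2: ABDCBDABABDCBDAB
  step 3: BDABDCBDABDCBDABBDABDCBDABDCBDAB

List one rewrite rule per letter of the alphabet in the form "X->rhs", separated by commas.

  step 2 ⇒ step 3: ABDCBDABABDCBDAB ⇒ BD·AB·DC·BD·AB·DC·BD·AB·BD·AB·DC·BD·AB·DC·BD·AB
    A ↦ BD
    B ↦ AB
    C ↦ BD
    D ↦ DC

A->BD, B->AB, C->BD, D->DC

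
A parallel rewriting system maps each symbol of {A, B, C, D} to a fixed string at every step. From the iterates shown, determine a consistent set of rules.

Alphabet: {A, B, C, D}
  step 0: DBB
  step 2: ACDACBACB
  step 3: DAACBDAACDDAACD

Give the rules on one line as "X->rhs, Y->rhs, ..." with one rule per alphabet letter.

  step 2 ⇒ step 3: ACDACBACB ⇒ DA·A·CB·DA·A·CD·DA·A·CD
    A ↦ DA
    B ↦ CD
    C ↦ A
    D ↦ CB

A->DA, B->CD, C->A, D->CB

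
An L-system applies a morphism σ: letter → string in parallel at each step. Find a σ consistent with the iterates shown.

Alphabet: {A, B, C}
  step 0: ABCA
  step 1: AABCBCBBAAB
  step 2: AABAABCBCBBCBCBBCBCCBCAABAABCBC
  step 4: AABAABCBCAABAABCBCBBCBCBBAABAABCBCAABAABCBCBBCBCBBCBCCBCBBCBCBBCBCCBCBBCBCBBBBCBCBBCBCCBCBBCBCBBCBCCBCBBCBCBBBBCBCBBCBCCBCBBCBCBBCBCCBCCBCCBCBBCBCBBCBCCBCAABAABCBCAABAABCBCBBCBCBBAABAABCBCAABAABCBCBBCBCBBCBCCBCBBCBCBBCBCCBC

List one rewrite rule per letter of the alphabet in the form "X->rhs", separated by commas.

  step 1 ⇒ step 2: AABCBCBBAAB ⇒ AAB·AAB·CBC·BB·CBC·BB·CBC·CBC·AAB·AAB·CBC
    A ↦ AAB
    B ↦ CBC
    C ↦ BB

A->AAB, B->CBC, C->BB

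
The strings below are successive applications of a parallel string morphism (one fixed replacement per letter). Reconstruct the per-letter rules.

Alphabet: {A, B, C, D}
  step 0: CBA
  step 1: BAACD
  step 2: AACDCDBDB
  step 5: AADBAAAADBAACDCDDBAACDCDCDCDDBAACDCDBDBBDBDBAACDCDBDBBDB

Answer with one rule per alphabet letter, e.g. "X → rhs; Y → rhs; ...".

  step 1 ⇒ step 2: BAACD ⇒ AA·CD·CD·B·DB
    A ↦ CD
    B ↦ AA
    C ↦ B
    D ↦ DB

A->CD, B->AA, C->B, D->DB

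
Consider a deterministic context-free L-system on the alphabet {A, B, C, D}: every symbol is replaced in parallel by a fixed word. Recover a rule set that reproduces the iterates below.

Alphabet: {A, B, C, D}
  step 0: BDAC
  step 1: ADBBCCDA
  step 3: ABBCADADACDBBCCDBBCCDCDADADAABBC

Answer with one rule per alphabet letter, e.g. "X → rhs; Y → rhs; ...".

A->CD, B->AD, C->A, D->BBC

  step 0 ⇒ step 1: BDAC ⇒ AD·BBC·CD·A
    A ↦ CD
    B ↦ AD
    C ↦ A
    D ↦ BBC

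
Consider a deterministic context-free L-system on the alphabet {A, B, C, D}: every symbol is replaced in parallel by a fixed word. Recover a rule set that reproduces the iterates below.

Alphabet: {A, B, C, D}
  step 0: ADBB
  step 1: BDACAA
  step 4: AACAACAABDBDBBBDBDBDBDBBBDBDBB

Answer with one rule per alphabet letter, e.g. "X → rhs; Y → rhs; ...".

  step 0 ⇒ step 1: ADBB ⇒ BD·AC·A·A
    A ↦ BD
    B ↦ A
    D ↦ AC
    C ↦ BB  (constrained at step 1)

A->BD, B->A, C->BB, D->AC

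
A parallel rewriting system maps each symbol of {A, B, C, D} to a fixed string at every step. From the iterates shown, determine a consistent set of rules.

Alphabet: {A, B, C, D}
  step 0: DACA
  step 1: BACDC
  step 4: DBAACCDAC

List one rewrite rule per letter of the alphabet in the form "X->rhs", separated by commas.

A->C, B->A, C->D, D->BA

  step 0 ⇒ step 1: DACA ⇒ BA·C·D·C
    A ↦ C
    C ↦ D
    D ↦ BA
    B ↦ A  (constrained at step 1)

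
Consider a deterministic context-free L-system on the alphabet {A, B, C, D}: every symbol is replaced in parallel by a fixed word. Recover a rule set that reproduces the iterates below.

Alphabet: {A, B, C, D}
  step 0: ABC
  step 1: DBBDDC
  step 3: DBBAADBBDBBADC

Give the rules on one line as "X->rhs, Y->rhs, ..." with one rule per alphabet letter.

A->DBB, B->D, C->DC, D->A

  step 0 ⇒ step 1: ABC ⇒ DBB·D·DC
    A ↦ DBB
    B ↦ D
    C ↦ DC
    D ↦ A  (constrained at step 1)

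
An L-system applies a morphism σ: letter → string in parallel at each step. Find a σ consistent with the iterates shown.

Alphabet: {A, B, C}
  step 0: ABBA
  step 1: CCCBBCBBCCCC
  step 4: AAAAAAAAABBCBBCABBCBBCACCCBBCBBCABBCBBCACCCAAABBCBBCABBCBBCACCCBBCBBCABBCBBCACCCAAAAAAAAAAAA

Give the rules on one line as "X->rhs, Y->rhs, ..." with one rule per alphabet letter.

A->CCC, B->BBC, C->A

  step 0 ⇒ step 1: ABBA ⇒ CCC·BBC·BBC·CCC
    A ↦ CCC
    B ↦ BBC
    C ↦ A  (constrained at step 1)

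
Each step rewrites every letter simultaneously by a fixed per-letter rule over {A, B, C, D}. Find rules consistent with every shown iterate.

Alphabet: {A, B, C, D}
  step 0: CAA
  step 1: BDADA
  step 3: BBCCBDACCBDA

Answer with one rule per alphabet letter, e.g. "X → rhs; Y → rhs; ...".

A->DA, B->CC, C->B, D->B

  step 0 ⇒ step 1: CAA ⇒ B·DA·DA
    A ↦ DA
    C ↦ B
    B ↦ CC  (constrained at step 1)
    D ↦ B  (constrained at step 1)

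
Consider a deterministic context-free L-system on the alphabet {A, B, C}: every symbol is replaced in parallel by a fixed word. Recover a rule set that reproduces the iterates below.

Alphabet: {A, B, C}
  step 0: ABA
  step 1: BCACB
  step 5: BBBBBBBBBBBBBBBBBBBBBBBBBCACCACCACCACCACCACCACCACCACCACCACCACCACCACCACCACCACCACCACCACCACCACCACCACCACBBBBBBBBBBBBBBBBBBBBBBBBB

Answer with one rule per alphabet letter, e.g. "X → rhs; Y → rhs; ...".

A->B, B->CAC, C->BB

  step 0 ⇒ step 1: ABA ⇒ B·CAC·B
    A ↦ B
    B ↦ CAC
    C ↦ BB  (constrained at step 1)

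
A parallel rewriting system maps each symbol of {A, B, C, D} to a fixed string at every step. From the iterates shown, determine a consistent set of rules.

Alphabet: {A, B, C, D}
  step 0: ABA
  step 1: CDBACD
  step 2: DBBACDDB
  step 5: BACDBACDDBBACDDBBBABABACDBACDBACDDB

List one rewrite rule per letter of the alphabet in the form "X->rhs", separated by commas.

A->CD, B->BA, C->D, D->B

  step 1 ⇒ step 2: CDBACD ⇒ D·B·BA·CD·D·B
    A ↦ CD
    B ↦ BA
    C ↦ D
    D ↦ B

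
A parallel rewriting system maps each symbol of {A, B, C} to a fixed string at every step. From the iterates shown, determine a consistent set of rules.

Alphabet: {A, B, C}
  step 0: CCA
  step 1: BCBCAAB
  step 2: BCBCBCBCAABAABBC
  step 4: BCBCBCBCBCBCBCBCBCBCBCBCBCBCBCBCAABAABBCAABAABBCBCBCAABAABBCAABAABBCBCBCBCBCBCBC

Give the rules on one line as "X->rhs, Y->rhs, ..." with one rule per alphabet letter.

  step 1 ⇒ step 2: BCBCAAB ⇒ BC·BC·BC·BC·AAB·AAB·BC
    A ↦ AAB
    B ↦ BC
    C ↦ BC

A->AAB, B->BC, C->BC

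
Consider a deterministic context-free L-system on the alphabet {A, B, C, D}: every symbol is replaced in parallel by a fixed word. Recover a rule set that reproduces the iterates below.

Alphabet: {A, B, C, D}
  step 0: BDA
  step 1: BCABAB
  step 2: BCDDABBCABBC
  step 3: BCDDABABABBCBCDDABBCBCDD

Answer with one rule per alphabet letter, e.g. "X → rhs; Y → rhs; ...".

  step 2 ⇒ step 3: BCDDABBCABBC ⇒ BC·DD·AB·AB·AB·BC·BC·DD·AB·BC·BC·DD
    A ↦ AB
    B ↦ BC
    C ↦ DD
    D ↦ AB

A->AB, B->BC, C->DD, D->AB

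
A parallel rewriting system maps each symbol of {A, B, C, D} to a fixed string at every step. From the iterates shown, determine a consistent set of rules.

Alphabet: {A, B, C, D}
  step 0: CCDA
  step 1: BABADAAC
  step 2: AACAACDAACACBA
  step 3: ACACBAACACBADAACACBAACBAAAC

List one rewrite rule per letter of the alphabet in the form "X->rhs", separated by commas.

  step 2 ⇒ step 3: AACAACDAACACBA ⇒ AC·AC·BA·AC·AC·BA·DA·AC·AC·BA·AC·BA·A·AC
    A ↦ AC
    B ↦ A
    C ↦ BA
    D ↦ DA

A->AC, B->A, C->BA, D->DA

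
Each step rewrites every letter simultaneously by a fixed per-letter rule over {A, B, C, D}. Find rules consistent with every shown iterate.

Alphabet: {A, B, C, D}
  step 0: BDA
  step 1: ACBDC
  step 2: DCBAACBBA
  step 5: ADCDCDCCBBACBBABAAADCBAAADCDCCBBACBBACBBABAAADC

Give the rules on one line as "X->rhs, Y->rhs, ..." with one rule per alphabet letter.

  step 1 ⇒ step 2: ACBDC ⇒ DC·BA·A·CB·BA
    A ↦ DC
    B ↦ A
    C ↦ BA
    D ↦ CB

A->DC, B->A, C->BA, D->CB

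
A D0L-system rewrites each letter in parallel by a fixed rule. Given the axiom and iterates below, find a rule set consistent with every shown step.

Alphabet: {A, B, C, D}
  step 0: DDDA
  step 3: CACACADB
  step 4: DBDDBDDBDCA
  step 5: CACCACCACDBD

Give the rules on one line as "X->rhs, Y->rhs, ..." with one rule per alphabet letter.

  step 4 ⇒ step 5: DBDDBDDBDCA ⇒ C·A·C·C·A·C·C·A·C·DB·D
    A ↦ D
    B ↦ A
    C ↦ DB
    D ↦ C

A->D, B->A, C->DB, D->C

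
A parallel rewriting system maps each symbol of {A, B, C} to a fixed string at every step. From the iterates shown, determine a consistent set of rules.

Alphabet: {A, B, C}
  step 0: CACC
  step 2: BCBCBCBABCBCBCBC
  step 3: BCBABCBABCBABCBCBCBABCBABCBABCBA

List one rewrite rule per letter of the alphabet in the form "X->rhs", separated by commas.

  step 2 ⇒ step 3: BCBCBCBABCBCBCBC ⇒ BC·BA·BC·BA·BC·BA·BC·BC·BC·BA·BC·BA·BC·BA·BC·BA
    A ↦ BC
    B ↦ BC
    C ↦ BA

A->BC, B->BC, C->BA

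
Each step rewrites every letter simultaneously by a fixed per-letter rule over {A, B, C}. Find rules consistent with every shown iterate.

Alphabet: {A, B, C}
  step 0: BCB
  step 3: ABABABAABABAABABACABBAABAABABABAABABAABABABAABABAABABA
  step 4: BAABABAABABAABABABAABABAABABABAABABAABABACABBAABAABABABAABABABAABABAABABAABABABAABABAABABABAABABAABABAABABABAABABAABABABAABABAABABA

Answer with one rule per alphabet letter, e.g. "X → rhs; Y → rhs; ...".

  step 3 ⇒ step 4: ABABABAABABAABABACABBAABAABABABAABABAABABABAABABAABABA ⇒ BA·ABA·BA·ABA·BA·ABA·BA·BA·ABA·BA·ABA·BA·BA·ABA·BA·ABA·BA·CAB·BA·ABA·ABA·BA·BA·ABA·BA·BA·ABA·BA·ABA·BA·ABA·BA·BA·ABA·BA·ABA·BA·BA·ABA·BA·ABA·BA·ABA·BA·BA·ABA·BA·ABA·BA·BA·ABA·BA·ABA·BA
    A ↦ BA
    B ↦ ABA
    C ↦ CAB

A->BA, B->ABA, C->CAB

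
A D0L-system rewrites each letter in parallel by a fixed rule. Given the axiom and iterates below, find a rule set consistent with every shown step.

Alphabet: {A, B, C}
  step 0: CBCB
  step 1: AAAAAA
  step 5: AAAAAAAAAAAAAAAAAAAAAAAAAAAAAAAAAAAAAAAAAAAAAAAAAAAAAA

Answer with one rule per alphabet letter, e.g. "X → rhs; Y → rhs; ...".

  step 0 ⇒ step 1: CBCB ⇒ AA·A·AA·A
    B ↦ A
    C ↦ AA
    A ↦ CB  (constrained at step 1)

A->CB, B->A, C->AA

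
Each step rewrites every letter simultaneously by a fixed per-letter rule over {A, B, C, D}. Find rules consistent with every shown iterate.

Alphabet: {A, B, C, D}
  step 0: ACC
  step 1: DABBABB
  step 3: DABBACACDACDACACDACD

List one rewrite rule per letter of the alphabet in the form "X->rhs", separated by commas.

  step 0 ⇒ step 1: ACC ⇒ D·ABB·ABB
    A ↦ D
    C ↦ ABB
    B ↦ DA  (constrained at step 1)
    D ↦ AC  (constrained at step 1)

A->D, B->DA, C->ABB, D->AC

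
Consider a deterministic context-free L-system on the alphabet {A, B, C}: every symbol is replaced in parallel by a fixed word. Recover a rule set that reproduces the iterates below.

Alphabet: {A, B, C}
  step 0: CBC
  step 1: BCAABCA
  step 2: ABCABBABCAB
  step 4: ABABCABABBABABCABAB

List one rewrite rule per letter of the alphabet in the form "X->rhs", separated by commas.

  step 1 ⇒ step 2: BCAABCA ⇒ A·BCA·B·B·A·BCA·B
    A ↦ B
    B ↦ A
    C ↦ BCA

A->B, B->A, C->BCA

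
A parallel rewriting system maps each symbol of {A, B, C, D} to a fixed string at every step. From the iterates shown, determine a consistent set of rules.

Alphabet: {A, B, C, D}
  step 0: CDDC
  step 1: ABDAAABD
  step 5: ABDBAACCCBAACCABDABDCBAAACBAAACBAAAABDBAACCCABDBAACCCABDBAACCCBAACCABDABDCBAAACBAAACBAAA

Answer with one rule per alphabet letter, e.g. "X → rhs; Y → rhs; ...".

A->C, B->BAA, C->ABD, D->A

  step 0 ⇒ step 1: CDDC ⇒ ABD·A·A·ABD
    C ↦ ABD
    D ↦ A
    A ↦ C  (constrained at step 1)
    B ↦ BAA  (constrained at step 1)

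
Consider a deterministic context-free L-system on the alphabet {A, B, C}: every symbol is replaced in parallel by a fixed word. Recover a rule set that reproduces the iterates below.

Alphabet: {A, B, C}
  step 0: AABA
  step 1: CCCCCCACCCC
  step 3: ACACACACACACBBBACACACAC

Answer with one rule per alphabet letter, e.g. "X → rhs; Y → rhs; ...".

  step 0 ⇒ step 1: AABA ⇒ CCC·CCC·AC·CCC
    A ↦ CCC
    B ↦ AC
    C ↦ B  (constrained at step 1)

A->CCC, B->AC, C->B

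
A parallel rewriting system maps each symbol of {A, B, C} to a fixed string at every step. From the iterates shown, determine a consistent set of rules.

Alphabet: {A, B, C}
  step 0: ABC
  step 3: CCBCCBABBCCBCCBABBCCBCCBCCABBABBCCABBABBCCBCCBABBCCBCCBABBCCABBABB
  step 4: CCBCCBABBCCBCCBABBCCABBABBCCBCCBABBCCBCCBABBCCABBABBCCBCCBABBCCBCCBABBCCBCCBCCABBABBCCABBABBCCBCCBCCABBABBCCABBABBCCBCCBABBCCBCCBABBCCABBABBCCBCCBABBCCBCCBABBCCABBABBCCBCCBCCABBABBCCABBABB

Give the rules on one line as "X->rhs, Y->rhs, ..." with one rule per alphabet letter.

  step 3 ⇒ step 4: CCBCCBABBCCBCCBABBCCBCCBCCABBABBCCABBABBCCBCCBABBCCBCCBABBCCABBABB ⇒ CCB·CCB·ABB·CCB·CCB·ABB·CC·ABB·ABB·CCB·CCB·ABB·CCB·CCB·ABB·CC·ABB·ABB·CCB·CCB·ABB·CCB·CCB·ABB·CCB·CCB·CC·ABB·ABB·CC·ABB·ABB·CCB·CCB·CC·ABB·ABB·CC·ABB·ABB·CCB·CCB·ABB·CCB·CCB·ABB·CC·ABB·ABB·CCB·CCB·ABB·CCB·CCB·ABB·CC·ABB·ABB·CCB·CCB·CC·ABB·ABB·CC·ABB·ABB
    A ↦ CC
    B ↦ ABB
    C ↦ CCB

A->CC, B->ABB, C->CCB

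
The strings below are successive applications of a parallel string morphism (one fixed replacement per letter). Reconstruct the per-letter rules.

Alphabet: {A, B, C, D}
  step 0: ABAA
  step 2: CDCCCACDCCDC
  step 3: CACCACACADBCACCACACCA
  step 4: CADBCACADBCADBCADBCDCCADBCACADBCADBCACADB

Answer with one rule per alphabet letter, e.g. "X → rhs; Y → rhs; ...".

A->DB, B->DC, C->CA, D->C

  step 3 ⇒ step 4: CACCACACADBCACCACACCA ⇒ CA·DB·CA·CA·DB·CA·DB·CA·DB·C·DC·CA·DB·CA·CA·DB·CA·DB·CA·CA·DB
    A ↦ DB
    B ↦ DC
    C ↦ CA
    D ↦ C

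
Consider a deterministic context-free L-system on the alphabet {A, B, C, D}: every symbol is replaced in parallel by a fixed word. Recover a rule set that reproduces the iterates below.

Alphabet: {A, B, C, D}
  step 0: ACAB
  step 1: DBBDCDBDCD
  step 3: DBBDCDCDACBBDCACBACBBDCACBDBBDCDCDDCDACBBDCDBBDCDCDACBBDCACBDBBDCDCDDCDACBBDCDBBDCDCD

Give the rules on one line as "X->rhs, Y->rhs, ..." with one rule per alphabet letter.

  step 0 ⇒ step 1: ACAB ⇒ DB·BDC·DB·DCD
    A ↦ DB
    B ↦ DCD
    C ↦ BDC
    D ↦ ACB  (constrained at step 1)

A->DB, B->DCD, C->BDC, D->ACB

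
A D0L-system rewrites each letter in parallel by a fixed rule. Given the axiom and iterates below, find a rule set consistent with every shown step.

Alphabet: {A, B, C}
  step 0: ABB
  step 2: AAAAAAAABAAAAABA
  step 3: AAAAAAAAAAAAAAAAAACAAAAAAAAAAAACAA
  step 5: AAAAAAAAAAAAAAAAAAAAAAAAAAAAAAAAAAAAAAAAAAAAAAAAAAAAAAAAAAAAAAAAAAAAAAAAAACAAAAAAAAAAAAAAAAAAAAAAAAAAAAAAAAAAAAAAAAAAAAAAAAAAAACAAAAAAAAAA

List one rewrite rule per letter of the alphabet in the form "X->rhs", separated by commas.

  step 2 ⇒ step 3: AAAAAAAABAAAAABA ⇒ AA·AA·AA·AA·AA·AA·AA·AA·AAC·AA·AA·AA·AA·AA·AAC·AA
    A ↦ AA
    B ↦ AAC
    C ↦ BA  (constrained at step 3)

A->AA, B->AAC, C->BA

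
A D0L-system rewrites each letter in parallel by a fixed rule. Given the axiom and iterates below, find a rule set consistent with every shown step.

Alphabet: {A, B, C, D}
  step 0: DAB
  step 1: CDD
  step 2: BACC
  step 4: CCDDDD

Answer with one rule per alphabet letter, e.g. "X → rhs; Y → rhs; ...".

A->D, B->D, C->BA, D->C

  step 1 ⇒ step 2: CDD ⇒ BA·C·C
    C ↦ BA
    D ↦ C
  step 0 ⇒ step 1: DAB ⇒ C·D·D
    A ↦ D
  step 0 ⇒ step 1: DAB ⇒ C·D·D
    B ↦ D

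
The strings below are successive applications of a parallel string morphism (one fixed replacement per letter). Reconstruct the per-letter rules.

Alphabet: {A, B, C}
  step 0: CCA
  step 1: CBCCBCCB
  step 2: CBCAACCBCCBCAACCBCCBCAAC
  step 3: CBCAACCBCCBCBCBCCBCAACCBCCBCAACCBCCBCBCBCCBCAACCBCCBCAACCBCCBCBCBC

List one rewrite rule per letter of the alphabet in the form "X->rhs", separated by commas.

  step 2 ⇒ step 3: CBCAACCBCCBCAACCBCCBCAAC ⇒ CBC·AAC·CBC·CB·CB·CBC·CBC·AAC·CBC·CBC·AAC·CBC·CB·CB·CBC·CBC·AAC·CBC·CBC·AAC·CBC·CB·CB·CBC
    A ↦ CB
    B ↦ AAC
    C ↦ CBC

A->CB, B->AAC, C->CBC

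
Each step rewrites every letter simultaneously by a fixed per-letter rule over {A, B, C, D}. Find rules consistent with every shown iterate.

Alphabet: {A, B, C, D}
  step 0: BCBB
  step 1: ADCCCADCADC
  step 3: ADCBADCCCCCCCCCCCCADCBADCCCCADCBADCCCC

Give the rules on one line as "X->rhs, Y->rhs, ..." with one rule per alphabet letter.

  step 0 ⇒ step 1: BCBB ⇒ ADC·CC·ADC·ADC
    B ↦ ADC
    C ↦ CC
    A ↦ B  (constrained at step 1)
    D ↦ AD  (constrained at step 1)

A->B, B->ADC, C->CC, D->AD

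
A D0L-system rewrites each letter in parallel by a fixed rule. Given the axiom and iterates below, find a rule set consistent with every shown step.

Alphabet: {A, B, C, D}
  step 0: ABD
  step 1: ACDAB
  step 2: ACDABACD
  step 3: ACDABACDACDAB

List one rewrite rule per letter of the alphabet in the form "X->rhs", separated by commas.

  step 2 ⇒ step 3: ACDABACD ⇒ AC·D·AB·AC·D·AC·D·AB
    A ↦ AC
    B ↦ D
    C ↦ D
    D ↦ AB

A->AC, B->D, C->D, D->AB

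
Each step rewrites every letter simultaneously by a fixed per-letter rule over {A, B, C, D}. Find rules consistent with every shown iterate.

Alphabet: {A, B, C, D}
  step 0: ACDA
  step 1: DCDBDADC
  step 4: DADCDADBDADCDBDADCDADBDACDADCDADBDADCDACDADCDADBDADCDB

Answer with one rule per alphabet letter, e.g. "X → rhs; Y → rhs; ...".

A->DC, B->C, C->DB, D->DA

  step 0 ⇒ step 1: ACDA ⇒ DC·DB·DA·DC
    A ↦ DC
    C ↦ DB
    D ↦ DA
    B ↦ C  (constrained at step 1)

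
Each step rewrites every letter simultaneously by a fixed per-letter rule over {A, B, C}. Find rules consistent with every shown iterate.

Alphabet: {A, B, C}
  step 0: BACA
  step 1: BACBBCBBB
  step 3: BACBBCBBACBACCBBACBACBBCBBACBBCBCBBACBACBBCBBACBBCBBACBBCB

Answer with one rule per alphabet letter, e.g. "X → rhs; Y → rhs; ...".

  step 0 ⇒ step 1: BACA ⇒ BAC·BB·CB·BB
    A ↦ BB
    B ↦ BAC
    C ↦ CB

A->BB, B->BAC, C->CB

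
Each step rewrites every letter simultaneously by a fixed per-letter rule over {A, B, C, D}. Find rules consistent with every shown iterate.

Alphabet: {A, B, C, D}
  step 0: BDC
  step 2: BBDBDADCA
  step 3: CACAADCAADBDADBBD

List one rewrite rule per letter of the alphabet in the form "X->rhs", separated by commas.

  step 2 ⇒ step 3: BBDBDADCA ⇒ CA·CA·AD·CA·AD·BD·AD·B·BD
    A ↦ BD
    B ↦ CA
    C ↦ B
    D ↦ AD

A->BD, B->CA, C->B, D->AD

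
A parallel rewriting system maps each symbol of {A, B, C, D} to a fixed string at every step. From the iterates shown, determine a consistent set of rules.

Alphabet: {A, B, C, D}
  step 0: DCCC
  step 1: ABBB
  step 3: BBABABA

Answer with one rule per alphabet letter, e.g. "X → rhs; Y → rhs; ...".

  step 0 ⇒ step 1: DCCC ⇒ A·B·B·B
    C ↦ B
    D ↦ A
    A ↦ C  (constrained at step 1)
    B ↦ CD  (constrained at step 1)

A->C, B->CD, C->B, D->A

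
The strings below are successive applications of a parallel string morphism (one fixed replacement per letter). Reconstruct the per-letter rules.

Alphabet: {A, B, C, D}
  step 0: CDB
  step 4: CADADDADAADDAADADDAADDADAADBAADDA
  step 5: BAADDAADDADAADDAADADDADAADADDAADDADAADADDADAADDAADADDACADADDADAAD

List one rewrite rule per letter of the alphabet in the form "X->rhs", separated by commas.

A->AD, B->C, C->BA, D->DA

  step 4 ⇒ step 5: CADADDADAADDAADADDAADDADAADBAADDA ⇒ BA·AD·DA·AD·DA·DA·AD·DA·AD·AD·DA·DA·AD·AD·DA·AD·DA·DA·AD·AD·DA·DA·AD·DA·AD·AD·DA·C·AD·AD·DA·DA·AD
    A ↦ AD
    B ↦ C
    C ↦ BA
    D ↦ DA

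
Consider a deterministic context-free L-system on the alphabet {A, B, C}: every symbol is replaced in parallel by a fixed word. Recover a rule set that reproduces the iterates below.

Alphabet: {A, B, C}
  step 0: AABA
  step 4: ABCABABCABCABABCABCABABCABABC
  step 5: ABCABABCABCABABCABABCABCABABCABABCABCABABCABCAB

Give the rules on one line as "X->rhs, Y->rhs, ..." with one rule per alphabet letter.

  step 4 ⇒ step 5: ABCABABCABCABABCABCABABCABABC ⇒ AB·C·AB·AB·C·AB·C·AB·AB·C·AB·AB·C·AB·C·AB·AB·C·AB·AB·C·AB·C·AB·AB·C·AB·C·AB
    A ↦ AB
    B ↦ C
    C ↦ AB

A->AB, B->C, C->AB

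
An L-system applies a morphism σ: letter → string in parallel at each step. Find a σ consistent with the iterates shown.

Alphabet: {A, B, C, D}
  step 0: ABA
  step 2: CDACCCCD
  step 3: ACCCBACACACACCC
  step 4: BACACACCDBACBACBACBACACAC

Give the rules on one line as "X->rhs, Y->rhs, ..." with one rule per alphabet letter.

A->B, B->CD, C->AC, D->CC

  step 3 ⇒ step 4: ACCCBACACACACCC ⇒ B·AC·AC·AC·CD·B·AC·B·AC·B·AC·B·AC·AC·AC
    A ↦ B
    B ↦ CD
    C ↦ AC
  step 2 ⇒ step 3: CDACCCCD ⇒ AC·CC·B·AC·AC·AC·AC·CC
    D ↦ CC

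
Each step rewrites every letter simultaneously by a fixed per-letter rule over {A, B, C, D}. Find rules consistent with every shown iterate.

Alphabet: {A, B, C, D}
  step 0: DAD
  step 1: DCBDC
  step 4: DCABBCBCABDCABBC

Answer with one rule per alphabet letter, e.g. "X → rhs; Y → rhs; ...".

  step 0 ⇒ step 1: DAD ⇒ DC·B·DC
    A ↦ B
    D ↦ DC
    B ↦ BC  (constrained at step 1)
    C ↦ A  (constrained at step 1)

A->B, B->BC, C->A, D->DC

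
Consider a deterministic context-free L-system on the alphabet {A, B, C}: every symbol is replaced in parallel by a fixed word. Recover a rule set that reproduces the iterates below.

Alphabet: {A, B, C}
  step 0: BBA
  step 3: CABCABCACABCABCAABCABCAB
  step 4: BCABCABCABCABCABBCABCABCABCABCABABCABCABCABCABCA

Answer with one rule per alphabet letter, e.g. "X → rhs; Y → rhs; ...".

  step 3 ⇒ step 4: CABCABCACABCABCAABCABCAB ⇒ BC·AB·CA·BC·AB·CA·BC·AB·BC·AB·CA·BC·AB·CA·BC·AB·AB·CA·BC·AB·CA·BC·AB·CA
    A ↦ AB
    B ↦ CA
    C ↦ BC

A->AB, B->CA, C->BC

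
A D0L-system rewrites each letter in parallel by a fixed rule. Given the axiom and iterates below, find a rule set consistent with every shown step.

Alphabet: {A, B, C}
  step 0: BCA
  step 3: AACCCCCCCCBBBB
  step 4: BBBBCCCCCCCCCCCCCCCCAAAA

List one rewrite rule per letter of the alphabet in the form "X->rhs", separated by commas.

A->BB, B->A, C->CC

  step 3 ⇒ step 4: AACCCCCCCCBBBB ⇒ BB·BB·CC·CC·CC·CC·CC·CC·CC·CC·A·A·A·A
    A ↦ BB
    B ↦ A
    C ↦ CC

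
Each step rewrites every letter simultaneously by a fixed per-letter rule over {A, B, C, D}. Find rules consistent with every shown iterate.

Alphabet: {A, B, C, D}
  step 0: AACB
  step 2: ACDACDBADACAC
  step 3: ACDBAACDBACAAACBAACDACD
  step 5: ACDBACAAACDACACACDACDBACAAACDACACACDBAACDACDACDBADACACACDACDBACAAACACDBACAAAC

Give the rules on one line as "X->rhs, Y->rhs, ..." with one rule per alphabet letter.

A->AC, B->CAA, C->D, D->BA

  step 2 ⇒ step 3: ACDACDBADACAC ⇒ AC·D·BA·AC·D·BA·CAA·AC·BA·AC·D·AC·D
    A ↦ AC
    B ↦ CAA
    C ↦ D
    D ↦ BA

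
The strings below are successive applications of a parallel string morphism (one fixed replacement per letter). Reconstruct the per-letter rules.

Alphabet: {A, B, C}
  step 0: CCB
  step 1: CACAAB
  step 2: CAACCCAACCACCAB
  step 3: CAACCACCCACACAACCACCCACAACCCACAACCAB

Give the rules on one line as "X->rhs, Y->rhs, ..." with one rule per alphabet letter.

A->ACC, B->AB, C->CA

  step 2 ⇒ step 3: CAACCCAACCACCAB ⇒ CA·ACC·ACC·CA·CA·CA·ACC·ACC·CA·CA·ACC·CA·CA·ACC·AB
    A ↦ ACC
    B ↦ AB
    C ↦ CA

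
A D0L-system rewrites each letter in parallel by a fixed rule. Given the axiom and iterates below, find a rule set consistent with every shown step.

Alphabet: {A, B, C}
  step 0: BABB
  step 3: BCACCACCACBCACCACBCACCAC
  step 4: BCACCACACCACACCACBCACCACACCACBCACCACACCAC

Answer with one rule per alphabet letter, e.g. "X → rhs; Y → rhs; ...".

  step 3 ⇒ step 4: BCACCACCACBCACCACBCACCAC ⇒ BC·AC·C·AC·AC·C·AC·AC·C·AC·BC·AC·C·AC·AC·C·AC·BC·AC·C·AC·AC·C·AC
    A ↦ C
    B ↦ BC
    C ↦ AC

A->C, B->BC, C->AC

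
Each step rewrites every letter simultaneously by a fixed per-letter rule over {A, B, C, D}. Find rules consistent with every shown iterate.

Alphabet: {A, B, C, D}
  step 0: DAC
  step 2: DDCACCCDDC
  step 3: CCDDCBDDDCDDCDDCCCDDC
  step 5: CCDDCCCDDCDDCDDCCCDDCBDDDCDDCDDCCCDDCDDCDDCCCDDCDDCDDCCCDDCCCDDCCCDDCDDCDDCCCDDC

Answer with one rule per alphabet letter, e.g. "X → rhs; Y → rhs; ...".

A->BD, B->A, C->DDC, D->C

  step 2 ⇒ step 3: DDCACCCDDC ⇒ C·C·DDC·BD·DDC·DDC·DDC·C·C·DDC
    A ↦ BD
    C ↦ DDC
    D ↦ C
    B ↦ A  (constrained at step 3)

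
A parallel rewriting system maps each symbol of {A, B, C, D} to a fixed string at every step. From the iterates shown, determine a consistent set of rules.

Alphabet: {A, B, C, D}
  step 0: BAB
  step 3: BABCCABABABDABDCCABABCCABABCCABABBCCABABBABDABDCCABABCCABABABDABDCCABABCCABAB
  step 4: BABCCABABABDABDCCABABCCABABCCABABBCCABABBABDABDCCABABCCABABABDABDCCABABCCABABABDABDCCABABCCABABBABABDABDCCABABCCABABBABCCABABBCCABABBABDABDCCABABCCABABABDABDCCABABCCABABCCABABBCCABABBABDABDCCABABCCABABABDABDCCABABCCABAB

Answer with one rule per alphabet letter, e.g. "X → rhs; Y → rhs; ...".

  step 3 ⇒ step 4: BABCCABABABDABDCCABABCCABABCCABABBCCABABBABDABDCCABABCCABABABDABDCCABABCCABAB ⇒ BAB·CCA·BAB·ABD·ABD·CCA·BAB·CCA·BAB·CCA·BAB·B·CCA·BAB·B·ABD·ABD·CCA·BAB·CCA·BAB·ABD·ABD·CCA·BAB·CCA·BAB·ABD·ABD·CCA·BAB·CCA·BAB·BAB·ABD·ABD·CCA·BAB·CCA·BAB·BAB·CCA·BAB·B·CCA·BAB·B·ABD·ABD·CCA·BAB·CCA·BAB·ABD·ABD·CCA·BAB·CCA·BAB·CCA·BAB·B·CCA·BAB·B·ABD·ABD·CCA·BAB·CCA·BAB·ABD·ABD·CCA·BAB·CCA·BAB
    A ↦ CCA
    B ↦ BAB
    C ↦ ABD
    D ↦ B

A->CCA, B->BAB, C->ABD, D->B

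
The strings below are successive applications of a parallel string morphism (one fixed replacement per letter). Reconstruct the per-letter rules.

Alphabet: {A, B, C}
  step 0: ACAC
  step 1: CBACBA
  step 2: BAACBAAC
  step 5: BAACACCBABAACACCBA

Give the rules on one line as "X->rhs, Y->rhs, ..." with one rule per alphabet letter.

A->C, B->A, C->BA

  step 1 ⇒ step 2: CBACBA ⇒ BA·A·C·BA·A·C
    A ↦ C
    B ↦ A
    C ↦ BA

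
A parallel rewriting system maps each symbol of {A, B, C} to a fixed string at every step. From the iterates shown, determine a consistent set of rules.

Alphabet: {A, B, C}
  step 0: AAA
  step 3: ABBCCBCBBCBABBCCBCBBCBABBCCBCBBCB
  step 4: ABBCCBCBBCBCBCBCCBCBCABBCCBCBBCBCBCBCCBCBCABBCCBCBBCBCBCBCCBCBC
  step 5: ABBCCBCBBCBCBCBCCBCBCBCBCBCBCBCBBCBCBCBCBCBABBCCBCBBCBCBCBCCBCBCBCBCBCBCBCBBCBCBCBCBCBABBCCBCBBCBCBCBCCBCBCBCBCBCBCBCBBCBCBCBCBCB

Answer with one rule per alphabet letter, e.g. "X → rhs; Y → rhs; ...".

  step 4 ⇒ step 5: ABBCCBCBBCBCBCBCCBCBCABBCCBCBBCBCBCBCCBCBCABBCCBCBBCBCBCBCCBCBC ⇒ ABB·C·C·BCB·BCB·C·BCB·C·C·BCB·C·BCB·C·BCB·C·BCB·BCB·C·BCB·C·BCB·ABB·C·C·BCB·BCB·C·BCB·C·C·BCB·C·BCB·C·BCB·C·BCB·BCB·C·BCB·C·BCB·ABB·C·C·BCB·BCB·C·BCB·C·C·BCB·C·BCB·C·BCB·C·BCB·BCB·C·BCB·C·BCB
    A ↦ ABB
    B ↦ C
    C ↦ BCB

A->ABB, B->C, C->BCB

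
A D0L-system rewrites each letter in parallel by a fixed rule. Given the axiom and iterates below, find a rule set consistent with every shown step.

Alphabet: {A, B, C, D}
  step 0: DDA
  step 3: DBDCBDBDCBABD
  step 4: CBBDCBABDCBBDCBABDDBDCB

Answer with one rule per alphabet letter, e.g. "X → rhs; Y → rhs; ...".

  step 3 ⇒ step 4: DBDCBDBDCBABD ⇒ CB·BD·CB·A·BD·CB·BD·CB·A·BD·D·BD·CB
    A ↦ D
    B ↦ BD
    C ↦ A
    D ↦ CB

A->D, B->BD, C->A, D->CB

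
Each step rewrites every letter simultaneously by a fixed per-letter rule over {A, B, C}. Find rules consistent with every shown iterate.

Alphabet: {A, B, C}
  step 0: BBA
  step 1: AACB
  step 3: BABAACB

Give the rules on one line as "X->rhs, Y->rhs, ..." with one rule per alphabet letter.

A->CB, B->A, C->B

  step 0 ⇒ step 1: BBA ⇒ A·A·CB
    A ↦ CB
    B ↦ A
    C ↦ B  (constrained at step 1)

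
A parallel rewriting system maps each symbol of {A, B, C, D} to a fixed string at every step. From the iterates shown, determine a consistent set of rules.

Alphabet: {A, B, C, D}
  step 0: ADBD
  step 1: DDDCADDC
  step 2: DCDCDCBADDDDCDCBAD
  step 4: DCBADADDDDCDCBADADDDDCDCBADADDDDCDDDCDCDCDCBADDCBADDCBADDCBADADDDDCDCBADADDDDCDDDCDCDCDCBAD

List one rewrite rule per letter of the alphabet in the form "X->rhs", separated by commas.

A->DD, B->AD, C->BAD, D->DC

  step 1 ⇒ step 2: DDDCADDC ⇒ DC·DC·DC·BAD·DD·DC·DC·BAD
    A ↦ DD
    C ↦ BAD
    D ↦ DC
  step 0 ⇒ step 1: ADBD ⇒ DD·DC·AD·DC
    B ↦ AD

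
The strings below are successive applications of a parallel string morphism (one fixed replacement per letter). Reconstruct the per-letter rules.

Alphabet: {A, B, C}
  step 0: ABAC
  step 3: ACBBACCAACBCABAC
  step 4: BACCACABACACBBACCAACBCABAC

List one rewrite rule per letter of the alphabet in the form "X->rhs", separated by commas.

A->B, B->CA, C->AC

  step 3 ⇒ step 4: ACBBACCAACBCABAC ⇒ B·AC·CA·CA·B·AC·AC·B·B·AC·CA·AC·B·CA·B·AC
    A ↦ B
    B ↦ CA
    C ↦ AC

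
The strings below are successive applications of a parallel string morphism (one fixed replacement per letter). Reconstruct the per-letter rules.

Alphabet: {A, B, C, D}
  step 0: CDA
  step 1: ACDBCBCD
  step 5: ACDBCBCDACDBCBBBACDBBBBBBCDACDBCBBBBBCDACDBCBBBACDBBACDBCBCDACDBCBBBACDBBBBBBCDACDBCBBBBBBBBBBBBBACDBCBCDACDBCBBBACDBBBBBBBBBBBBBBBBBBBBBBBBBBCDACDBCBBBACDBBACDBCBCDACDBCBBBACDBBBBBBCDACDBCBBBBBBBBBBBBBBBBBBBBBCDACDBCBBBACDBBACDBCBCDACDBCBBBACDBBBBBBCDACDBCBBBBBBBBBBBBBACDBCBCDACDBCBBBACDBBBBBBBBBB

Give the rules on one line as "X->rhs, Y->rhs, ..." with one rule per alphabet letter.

  step 0 ⇒ step 1: CDA ⇒ ACD·BCB·CD
    A ↦ CD
    C ↦ ACD
    D ↦ BCB
    B ↦ BB  (constrained at step 1)

A->CD, B->BB, C->ACD, D->BCB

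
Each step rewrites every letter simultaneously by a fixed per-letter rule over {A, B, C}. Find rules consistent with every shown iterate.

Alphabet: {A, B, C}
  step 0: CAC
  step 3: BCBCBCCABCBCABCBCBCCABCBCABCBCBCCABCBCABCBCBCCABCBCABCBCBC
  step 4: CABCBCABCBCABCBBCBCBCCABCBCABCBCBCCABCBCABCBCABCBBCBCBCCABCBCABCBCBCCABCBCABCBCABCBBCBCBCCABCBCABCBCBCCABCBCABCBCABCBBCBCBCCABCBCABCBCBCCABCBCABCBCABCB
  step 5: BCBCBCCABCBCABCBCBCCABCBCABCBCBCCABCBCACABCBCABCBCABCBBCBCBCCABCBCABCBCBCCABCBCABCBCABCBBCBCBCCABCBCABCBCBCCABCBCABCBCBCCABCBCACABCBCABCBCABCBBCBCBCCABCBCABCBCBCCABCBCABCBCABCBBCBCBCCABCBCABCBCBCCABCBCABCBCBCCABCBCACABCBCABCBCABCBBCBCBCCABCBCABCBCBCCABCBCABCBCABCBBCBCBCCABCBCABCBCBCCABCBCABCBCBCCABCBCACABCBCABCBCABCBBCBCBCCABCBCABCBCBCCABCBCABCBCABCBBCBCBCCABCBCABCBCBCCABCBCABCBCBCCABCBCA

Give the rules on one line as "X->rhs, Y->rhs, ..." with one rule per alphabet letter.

A->CBC, B->CA, C->BCB

  step 4 ⇒ step 5: CABCBCABCBCABCBBCBCBCCABCBCABCBCBCCABCBCABCBCABCBBCBCBCCABCBCABCBCBCCABCBCABCBCABCBBCBCBCCABCBCABCBCBCCABCBCABCBCABCBBCBCBCCABCBCABCBCBCCABCBCABCBCABCB ⇒ BCB·CBC·CA·BCB·CA·BCB·CBC·CA·BCB·CA·BCB·CBC·CA·BCB·CA·CA·BCB·CA·BCB·CA·BCB·BCB·CBC·CA·BCB·CA·BCB·CBC·CA·BCB·CA·BCB·CA·BCB·BCB·CBC·CA·BCB·CA·BCB·CBC·CA·BCB·CA·BCB·CBC·CA·BCB·CA·CA·BCB·CA·BCB·CA·BCB·BCB·CBC·CA·BCB·CA·BCB·CBC·CA·BCB·CA·BCB·CA·BCB·BCB·CBC·CA·BCB·CA·BCB·CBC·CA·BCB·CA·BCB·CBC·CA·BCB·CA·CA·BCB·CA·BCB·CA·BCB·BCB·CBC·CA·BCB·CA·BCB·CBC·CA·BCB·CA·BCB·CA·BCB·BCB·CBC·CA·BCB·CA·BCB·CBC·CA·BCB·CA·BCB·CBC·CA·BCB·CA·CA·BCB·CA·BCB·CA·BCB·BCB·CBC·CA·BCB·CA·BCB·CBC·CA·BCB·CA·BCB·CA·BCB·BCB·CBC·CA·BCB·CA·BCB·CBC·CA·BCB·CA·BCB·CBC·CA·BCB·CA
    A ↦ CBC
    B ↦ CA
    C ↦ BCB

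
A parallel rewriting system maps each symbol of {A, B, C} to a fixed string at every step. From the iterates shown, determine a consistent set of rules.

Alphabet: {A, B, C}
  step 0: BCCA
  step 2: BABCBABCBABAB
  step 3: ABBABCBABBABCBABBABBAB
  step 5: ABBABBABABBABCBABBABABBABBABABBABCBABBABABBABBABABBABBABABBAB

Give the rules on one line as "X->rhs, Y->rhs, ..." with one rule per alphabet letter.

  step 2 ⇒ step 3: BABCBABCBABAB ⇒ AB·B·AB·CB·AB·B·AB·CB·AB·B·AB·B·AB
    A ↦ B
    B ↦ AB
    C ↦ CB

A->B, B->AB, C->CB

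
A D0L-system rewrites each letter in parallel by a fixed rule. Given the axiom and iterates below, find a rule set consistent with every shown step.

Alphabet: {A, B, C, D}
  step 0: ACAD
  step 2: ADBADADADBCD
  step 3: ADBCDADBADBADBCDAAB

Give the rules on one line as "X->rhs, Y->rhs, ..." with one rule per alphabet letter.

A->AD, B->CD, C->AA, D->B

  step 2 ⇒ step 3: ADBADADADBCD ⇒ AD·B·CD·AD·B·AD·B·AD·B·CD·AA·B
    A ↦ AD
    B ↦ CD
    C ↦ AA
    D ↦ B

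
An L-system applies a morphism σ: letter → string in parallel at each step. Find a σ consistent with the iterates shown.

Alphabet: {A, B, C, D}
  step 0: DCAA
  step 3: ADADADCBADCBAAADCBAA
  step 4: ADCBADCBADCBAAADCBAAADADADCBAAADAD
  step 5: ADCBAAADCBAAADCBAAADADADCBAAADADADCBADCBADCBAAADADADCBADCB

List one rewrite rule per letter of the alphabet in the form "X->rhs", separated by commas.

A->AD, B->A, C->A, D->CB

  step 4 ⇒ step 5: ADCBADCBADCBAAADCBAAADADADCBAAADAD ⇒ AD·CB·A·A·AD·CB·A·A·AD·CB·A·A·AD·AD·AD·CB·A·A·AD·AD·AD·CB·AD·CB·AD·CB·A·A·AD·AD·AD·CB·AD·CB
    A ↦ AD
    B ↦ A
    C ↦ A
    D ↦ CB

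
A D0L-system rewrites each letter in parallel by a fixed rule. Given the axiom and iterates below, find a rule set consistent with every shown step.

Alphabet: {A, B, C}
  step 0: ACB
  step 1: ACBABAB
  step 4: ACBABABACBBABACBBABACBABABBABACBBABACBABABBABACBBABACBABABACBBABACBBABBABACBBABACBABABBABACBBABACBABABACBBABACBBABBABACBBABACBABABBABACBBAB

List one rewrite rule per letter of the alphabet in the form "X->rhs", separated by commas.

  step 0 ⇒ step 1: ACB ⇒ ACB·A·BAB
    A ↦ ACB
    B ↦ BAB
    C ↦ A

A->ACB, B->BAB, C->A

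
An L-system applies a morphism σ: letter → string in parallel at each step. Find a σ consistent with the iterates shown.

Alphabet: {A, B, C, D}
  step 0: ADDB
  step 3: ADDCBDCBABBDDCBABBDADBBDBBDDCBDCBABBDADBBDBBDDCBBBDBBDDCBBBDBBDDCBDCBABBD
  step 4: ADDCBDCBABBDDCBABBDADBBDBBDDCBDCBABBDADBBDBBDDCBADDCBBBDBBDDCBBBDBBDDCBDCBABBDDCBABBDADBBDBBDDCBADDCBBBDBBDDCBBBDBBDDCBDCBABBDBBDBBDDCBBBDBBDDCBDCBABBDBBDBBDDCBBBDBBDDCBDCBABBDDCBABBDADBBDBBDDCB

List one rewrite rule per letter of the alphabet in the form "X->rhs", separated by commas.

A->AD, B->BBD, C->A, D->DCB

  step 3 ⇒ step 4: ADDCBDCBABBDDCBABBDADBBDBBDDCBDCBABBDADBBDBBDDCBBBDBBDDCBBBDBBDDCBDCBABBD ⇒ AD·DCB·DCB·A·BBD·DCB·A·BBD·AD·BBD·BBD·DCB·DCB·A·BBD·AD·BBD·BBD·DCB·AD·DCB·BBD·BBD·DCB·BBD·BBD·DCB·DCB·A·BBD·DCB·A·BBD·AD·BBD·BBD·DCB·AD·DCB·BBD·BBD·DCB·BBD·BBD·DCB·DCB·A·BBD·BBD·BBD·DCB·BBD·BBD·DCB·DCB·A·BBD·BBD·BBD·DCB·BBD·BBD·DCB·DCB·A·BBD·DCB·A·BBD·AD·BBD·BBD·DCB
    A ↦ AD
    B ↦ BBD
    C ↦ A
    D ↦ DCB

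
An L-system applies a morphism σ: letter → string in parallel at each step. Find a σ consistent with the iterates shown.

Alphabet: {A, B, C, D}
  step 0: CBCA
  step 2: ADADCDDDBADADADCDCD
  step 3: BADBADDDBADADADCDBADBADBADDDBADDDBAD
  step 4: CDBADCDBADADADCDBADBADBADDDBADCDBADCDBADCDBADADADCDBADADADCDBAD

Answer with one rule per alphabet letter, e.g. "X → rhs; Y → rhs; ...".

  step 3 ⇒ step 4: BADBADDDBADADADCDBADBADBADDDBADDDBAD ⇒ CD·B·AD·CD·B·AD·AD·AD·CD·B·AD·B·AD·B·AD·DDB·AD·CD·B·AD·CD·B·AD·CD·B·AD·AD·AD·CD·B·AD·AD·AD·CD·B·AD
    A ↦ B
    B ↦ CD
    C ↦ DDB
    D ↦ AD

A->B, B->CD, C->DDB, D->AD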